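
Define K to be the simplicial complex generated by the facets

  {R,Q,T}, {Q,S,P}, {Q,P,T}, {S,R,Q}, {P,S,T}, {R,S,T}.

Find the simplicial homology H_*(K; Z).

H_0 ≅ Z,  H_1 = 0,  H_2 ≅ Z.

We work with the vertex ordering P < Q < R < S < T. The simplices of K, each written with vertices in increasing order, are:

  0-simplices (5): P, Q, R, S, T
  1-simplices (9): PQ, PS, PT, QR, QS, QT, RS, RT, ST
  2-simplices (6): PQS, PQT, PST, QRS, QRT, RST

Hence C_0 ≅ Z^5, C_1 ≅ Z^9, C_2 ≅ Z^6.

∂_1: C_1 → C_0 is given by ∂[p,q] = [q] − [p].
The 5×9 boundary matrix has rank 4 and Smith normal form diag(1,1,1,1).

The boundary map ∂_2: C_2 → C_1 acts by ∂[p,q,r] = [q,r] − [p,r] + [p,q]. For instance
  ∂QRT = RT − QT + QR,
  ∂PQS = QS − PS + PQ.
As a 9×6 matrix over Z this has rank 5, with invariant factors (1,1,1,1,1).

Reading off H_k = ker ∂_k / im ∂_{k+1}:

  H_0: rank C_0 − rank ∂_1 = 5 − 4 = 1, and the invariant factors of ∂_1 are all 1, so H_0 ≅ Z.
  H_1: rank ker ∂_1 − rank ∂_2 = (9 − 4) − 5 = 0, and the invariant factors of ∂_2 are all 1, so H_1 ≅ 0.
  H_2: rank ker ∂_2 − rank ∂_3 = (6 − 5) − 0 = 1, and there is no ∂_3, so H_2 ≅ Z.

As a check, the Euler characteristic is 5 − 9 + 6 = 2, which agrees with 1 − 0 + 1 = 2.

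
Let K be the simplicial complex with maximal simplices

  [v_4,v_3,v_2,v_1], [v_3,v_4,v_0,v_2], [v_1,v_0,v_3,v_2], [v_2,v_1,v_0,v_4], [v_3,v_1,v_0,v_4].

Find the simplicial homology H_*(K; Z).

We work with the vertex ordering v_0 < v_1 < v_2 < v_3 < v_4. The simplices of K, each written with vertices in increasing order, are:

  0-simplices (5): [v_0], [v_1], [v_2], [v_3], [v_4]
  1-simplices (10): [v_0,v_1], [v_0,v_2], [v_0,v_3], [v_0,v_4], [v_1,v_2], [v_1,v_3], [v_1,v_4], [v_2,v_3], [v_2,v_4], [v_3,v_4]
  2-simplices (10): [v_0,v_1,v_2], [v_0,v_1,v_3], [v_0,v_1,v_4], [v_0,v_2,v_3], [v_0,v_2,v_4], [v_0,v_3,v_4], [v_1,v_2,v_3], [v_1,v_2,v_4], [v_1,v_3,v_4], [v_2,v_3,v_4]
  3-simplices (5): [v_0,v_1,v_2,v_3], [v_0,v_1,v_2,v_4], [v_0,v_1,v_3,v_4], [v_0,v_2,v_3,v_4], [v_1,v_2,v_3,v_4]

giving chain groups C_0 ≅ Z^5, C_1 ≅ Z^10, C_2 ≅ Z^10, C_3 ≅ Z^5.

∂_1: C_1 → C_0 is given by ∂[p,q] = [q] − [p]. For instance
  ∂[v_1,v_2] = [v_2] − [v_1].
This gives a 5×10 integer matrix of rank 4; reducing to Smith normal form yields diagonal entries (1,1,1,1).

The boundary map ∂_2: C_2 → C_1 maps a triangle to the signed sum of its edges. For instance
  ∂[v_0,v_3,v_4] = [v_3,v_4] − [v_0,v_4] + [v_0,v_3],
  ∂[v_0,v_1,v_2] = [v_1,v_2] − [v_0,v_2] + [v_0,v_1].
As a 10×10 matrix over Z this has rank 6, with invariant factors (1,1,1,1,1,1).

Boundary ∂_3: C_3 → C_2 sends each 3-simplex σ to the alternating sum Σ_i (−1)^i (σ with its i-th vertex removed). For instance
  ∂[v_0,v_1,v_3,v_4] = [v_1,v_3,v_4] − [v_0,v_3,v_4] + [v_0,v_1,v_4] − [v_0,v_1,v_3],
  ∂[v_0,v_1,v_2,v_4] = [v_1,v_2,v_4] − [v_0,v_2,v_4] + [v_0,v_1,v_4] − [v_0,v_1,v_2].
As a 10×5 matrix over Z this has rank 4, with invariant factors (1,1,1,1).

Computing H_k = (kernel of ∂_k) / (image of ∂_{k+1}):

  H_0: rank C_0 − rank ∂_1 = 5 − 4 = 1, and the invariant factors of ∂_1 are all 1, so H_0 ≅ Z.
  H_1: rank ker ∂_1 − rank ∂_2 = (10 − 4) − 6 = 0, and the invariant factors of ∂_2 are all 1, so H_1 ≅ 0.
  H_2: rank ker ∂_2 − rank ∂_3 = (10 − 6) − 4 = 0, and the invariant factors of ∂_3 are all 1, so H_2 ≅ 0.
  H_3: rank ker ∂_3 − rank ∂_4 = (5 − 4) − 0 = 1, and there is no ∂_4, so H_3 ≅ Z.

H_0 = Z,  H_1 = 0,  H_2 = 0,  H_3 = Z.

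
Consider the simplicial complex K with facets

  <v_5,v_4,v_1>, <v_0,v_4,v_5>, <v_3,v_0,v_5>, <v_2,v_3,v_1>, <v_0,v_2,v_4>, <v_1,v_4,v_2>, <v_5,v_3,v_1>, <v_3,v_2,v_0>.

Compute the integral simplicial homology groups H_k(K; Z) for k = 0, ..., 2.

Order the vertices as v_0 < v_1 < v_2 < v_3 < v_4 < v_5. Listing each simplex with vertices in this order, K has dimension 2 with simplices:

  0-simplices (6): [v_0], [v_1], [v_2], [v_3], [v_4], [v_5]
  1-simplices (12): [v_0,v_2], [v_0,v_3], [v_0,v_4], [v_0,v_5], [v_1,v_2], [v_1,v_3], [v_1,v_4], [v_1,v_5], [v_2,v_3], [v_2,v_4], [v_3,v_5], [v_4,v_5]
  2-simplices (8): [v_0,v_2,v_3], [v_0,v_2,v_4], [v_0,v_3,v_5], [v_0,v_4,v_5], [v_1,v_2,v_3], [v_1,v_2,v_4], [v_1,v_3,v_5], [v_1,v_4,v_5]

giving chain groups C_0 ≅ Z^6, C_1 ≅ Z^12, C_2 ≅ Z^8.

Boundary ∂_1: C_1 → C_0 is given by ∂[p,q] = [q] − [p]. For instance
  ∂[v_1,v_4] = [v_4] − [v_1].
This gives a 6×12 integer matrix of rank 5; reducing to Smith normal form yields diagonal entries (1,1,1,1,1).

∂_2: C_2 → C_1 acts by ∂[p,q,r] = [q,r] − [p,r] + [p,q]. For instance
  ∂[v_0,v_3,v_5] = [v_3,v_5] − [v_0,v_5] + [v_0,v_3],
  ∂[v_0,v_2,v_4] = [v_2,v_4] − [v_0,v_4] + [v_0,v_2].
The 12×8 boundary matrix has rank 7 and Smith normal form diag(1,1,1,1,1,1,1).

From H_k ≅ ker(∂_k) / im(∂_{k+1}) we obtain:

  H_0: rank C_0 − rank ∂_1 = 6 − 5 = 1, and the invariant factors of ∂_1 are all 1, so H_0 = Z.
  H_1: rank ker ∂_1 − rank ∂_2 = (12 − 5) − 7 = 0, and the invariant factors of ∂_2 are all 1, so H_1 = 0.
  H_2: rank ker ∂_2 − rank ∂_3 = (8 − 7) − 0 = 1, and there is no ∂_3, so H_2 = Z.

As a check, the Euler characteristic is 6 − 12 + 8 = 2, which agrees with 1 − 0 + 1 = 2.
(K is a triangulation of the 2-sphere S^2.)

H_0 = Z,  H_1 = 0,  H_2 = Z.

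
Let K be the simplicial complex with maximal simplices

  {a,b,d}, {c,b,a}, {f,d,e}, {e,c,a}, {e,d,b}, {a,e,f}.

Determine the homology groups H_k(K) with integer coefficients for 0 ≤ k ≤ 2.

Fix the vertex order a < b < c < d < e < f and write every simplex with vertices in increasing order. Then dim K = 2 and the simplices of K are:

  0-simplices (6): a, b, c, d, e, f
  1-simplices (12): ab, ac, ad, ae, af, bc, bd, be, ce, de, df, ef
  2-simplices (6): abc, abd, ace, aef, bde, def

so the chain groups are C_0 ≅ Z^6, C_1 ≅ Z^12, C_2 ≅ Z^6.

The boundary map ∂_1: C_1 → C_0 is given by ∂[p,q] = [q] − [p]. For instance
  ∂ab = b − a.
The 6×12 boundary matrix has rank 5 and Smith normal form diag(1,1,1,1,1).

Boundary ∂_2: C_2 → C_1 sends each 2-simplex [p,q,r] to [q,r] − [p,r] + [p,q]. For instance
  ∂abc = bc − ac + ab,
  ∂abd = bd − ad + ab.
This gives a 12×6 integer matrix of rank 6; reducing to Smith normal form yields diagonal entries (1,1,1,1,1,1).

Reading off H_k = ker ∂_k / im ∂_{k+1}:

  H_0: rank C_0 − rank ∂_1 = 6 − 5 = 1, and the invariant factors of ∂_1 are all 1, so H_0 = Z.
  H_1: rank ker ∂_1 − rank ∂_2 = (12 − 5) − 6 = 1, and the invariant factors of ∂_2 are all 1, so H_1 = Z.
  H_2: rank ker ∂_2 − rank ∂_3 = (6 − 6) − 0 = 0, and there is no ∂_3, so H_2 = 0.

H_0 ≅ Z,  H_1 ≅ Z,  H_2 = 0.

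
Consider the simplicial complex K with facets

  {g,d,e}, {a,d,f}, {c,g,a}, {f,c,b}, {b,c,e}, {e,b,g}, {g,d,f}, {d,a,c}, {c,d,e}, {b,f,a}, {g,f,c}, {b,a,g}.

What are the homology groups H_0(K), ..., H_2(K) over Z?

H_0 = Z,  H_1 = Z/2Z,  H_2 = 0.

Order the vertices as a < b < c < d < e < f < g. Listing each simplex with vertices in this order, K has dimension 2 with simplices:

  0-simplices (7): a, b, c, d, e, f, g
  1-simplices (18): ab, ac, ad, af, ag, bc, be, bf, bg, cd, ce, cf, cg, de, df, dg, eg, fg
  2-simplices (12): abf, abg, acd, acg, adf, bce, bcf, beg, cde, cfg, deg, dfg

so the chain groups are C_0 ≅ Z^7, C_1 ≅ Z^18, C_2 ≅ Z^12.

Boundary ∂_1: C_1 → C_0 maps an edge to its endpoints' difference, ∂[p,q] = q − p. For instance
  ∂cf = f − c.
As a 7×18 matrix over Z this has rank 6, with invariant factors (1,1,1,1,1,1).

Boundary ∂_2: C_2 → C_1 sends each 2-simplex [p,q,r] to [q,r] − [p,r] + [p,q]. For instance
  ∂beg = eg − bg + be,
  ∂bcf = cf − bf + bc.
The 18×12 boundary matrix has rank 12 and Smith normal form diag(1,1,1,1,1,1,1,1,1,1,1,2).

Now H_k = ker ∂_k / im ∂_{k+1}, so:

  H_0: rank C_0 − rank ∂_1 = 7 − 6 = 1, and the invariant factors of ∂_1 are all 1, so H_0 = Z.
  H_1: rank ker ∂_1 − rank ∂_2 = (18 − 6) − 12 = 0, and ∂_2 has invariant factor 2 > 1, so H_1 = Z/2Z.
  H_2: rank ker ∂_2 − rank ∂_3 = (12 − 12) − 0 = 0, and there is no ∂_3, so H_2 = 0.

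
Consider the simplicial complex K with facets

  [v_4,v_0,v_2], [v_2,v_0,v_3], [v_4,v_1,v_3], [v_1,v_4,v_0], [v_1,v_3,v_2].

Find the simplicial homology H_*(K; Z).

We work with the vertex ordering v_0 < v_1 < v_2 < v_3 < v_4. The simplices of K, each written with vertices in increasing order, are:

  0-simplices (5): [v_0], [v_1], [v_2], [v_3], [v_4]
  1-simplices (10): [v_0,v_1], [v_0,v_2], [v_0,v_3], [v_0,v_4], [v_1,v_2], [v_1,v_3], [v_1,v_4], [v_2,v_3], [v_2,v_4], [v_3,v_4]
  2-simplices (5): [v_0,v_1,v_4], [v_0,v_2,v_3], [v_0,v_2,v_4], [v_1,v_2,v_3], [v_1,v_3,v_4]

giving chain groups C_0 ≅ Z^5, C_1 ≅ Z^10, C_2 ≅ Z^5.

Boundary ∂_1: C_1 → C_0 is given by ∂[p,q] = [q] − [p].
This gives a 5×10 integer matrix of rank 4; reducing to Smith normal form yields diagonal entries (1,1,1,1).

The boundary map ∂_2: C_2 → C_1 maps a triangle to the signed sum of its edges. For instance
  ∂[v_1,v_3,v_4] = [v_3,v_4] − [v_1,v_4] + [v_1,v_3],
  ∂[v_0,v_2,v_4] = [v_2,v_4] − [v_0,v_4] + [v_0,v_2].
The resulting 10×5 matrix has rank 5, and its Smith normal form has invariant factors (1,1,1,1,1).

Reading off H_k = ker ∂_k / im ∂_{k+1}:

  H_0: rank C_0 − rank ∂_1 = 5 − 4 = 1, and the invariant factors of ∂_1 are all 1, so H_0 = Z.
  H_1: rank ker ∂_1 − rank ∂_2 = (10 − 4) − 5 = 1, and the invariant factors of ∂_2 are all 1, so H_1 = Z.
  H_2: rank ker ∂_2 − rank ∂_3 = (5 − 5) − 0 = 0, and there is no ∂_3, so H_2 = 0.

H_0 = Z,  H_1 = Z,  H_2 = 0.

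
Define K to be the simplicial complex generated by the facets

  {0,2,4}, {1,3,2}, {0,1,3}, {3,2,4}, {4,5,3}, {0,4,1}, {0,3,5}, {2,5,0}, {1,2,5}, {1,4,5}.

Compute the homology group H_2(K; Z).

Fix the vertex order 0 < 1 < 2 < 3 < 4 < 5 and write every simplex with vertices in increasing order. Then dim K = 2 and the simplices of K are:

  0-simplices (6): [0], [1], [2], [3], [4], [5]
  1-simplices (15): [0,1], [0,2], [0,3], [0,4], [0,5], [1,2], [1,3], [1,4], [1,5], [2,3], [2,4], [2,5], [3,4], [3,5], [4,5]
  2-simplices (10): [0,1,3], [0,1,4], [0,2,4], [0,2,5], [0,3,5], [1,2,3], [1,2,5], [1,4,5], [2,3,4], [3,4,5]

giving chain groups C_0 ≅ Z^6, C_1 ≅ Z^15, C_2 ≅ Z^10.

∂_1: C_1 → C_0 sends each edge [p,q] (with p < q) to q − p. For instance
  ∂[3,4] = [4] − [3].
This gives a 6×15 integer matrix of rank 5; reducing to Smith normal form yields diagonal entries (1,1,1,1,1).

The boundary map ∂_2: C_2 → C_1 maps a triangle to the signed sum of its edges. For instance
  ∂[1,2,5] = [2,5] − [1,5] + [1,2],
  ∂[3,4,5] = [4,5] − [3,5] + [3,4].
This gives a 15×10 integer matrix of rank 10; reducing to Smith normal form yields diagonal entries (1,1,1,1,1,1,1,1,1,2).

From H_k ≅ ker(∂_k) / im(∂_{k+1}) we obtain:

  H_2: rank ker ∂_2 − rank ∂_3 = (10 − 10) − 0 = 0, and there is no ∂_3, so H_2 = 0.

(K is a triangulation of the real projective plane RP^2.)

H_2 = 0.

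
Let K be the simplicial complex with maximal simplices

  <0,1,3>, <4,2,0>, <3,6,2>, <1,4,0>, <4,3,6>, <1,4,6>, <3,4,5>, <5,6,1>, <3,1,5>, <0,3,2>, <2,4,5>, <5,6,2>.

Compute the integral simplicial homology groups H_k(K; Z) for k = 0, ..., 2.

H_0 ≅ Z,  H_1 ≅ Z/2,  H_2 = 0.

Order the vertices as 0 < 1 < 2 < 3 < 4 < 5 < 6. Listing each simplex with vertices in this order, K has dimension 2 with simplices:

  0-simplices (7): [0], [1], [2], [3], [4], [5], [6]
  1-simplices (18): [0,1], [0,2], [0,3], [0,4], [1,3], [1,4], [1,5], [1,6], [2,3], [2,4], [2,5], [2,6], [3,4], [3,5], [3,6], [4,5], [4,6], [5,6]
  2-simplices (12): [0,1,3], [0,1,4], [0,2,3], [0,2,4], [1,3,5], [1,4,6], [1,5,6], [2,3,6], [2,4,5], [2,5,6], [3,4,5], [3,4,6]

giving chain groups C_0 ≅ Z^7, C_1 ≅ Z^18, C_2 ≅ Z^12.

Boundary ∂_1: C_1 → C_0 sends each edge [p,q] (with p < q) to q − p. For instance
  ∂[0,4] = [4] − [0].
The resulting 7×18 matrix has rank 6, and its Smith normal form has invariant factors (1,1,1,1,1,1).

∂_2: C_2 → C_1 acts by ∂[p,q,r] = [q,r] − [p,r] + [p,q]. For instance
  ∂[3,4,5] = [4,5] − [3,5] + [3,4],
  ∂[0,2,4] = [2,4] − [0,4] + [0,2].
As a 18×12 matrix over Z this has rank 12, with invariant factors (1,1,1,1,1,1,1,1,1,1,1,2).

Computing H_k = (kernel of ∂_k) / (image of ∂_{k+1}):

  H_0: rank C_0 − rank ∂_1 = 7 − 6 = 1, and the invariant factors of ∂_1 are all 1, so H_0 ≅ Z.
  H_1: rank ker ∂_1 − rank ∂_2 = (18 − 6) − 12 = 0, and ∂_2 has invariant factor 2 > 1, so H_1 ≅ Z/2.
  H_2: rank ker ∂_2 − rank ∂_3 = (12 − 12) − 0 = 0, and there is no ∂_3, so H_2 ≅ 0.

(K is a triangulation of the real projective plane RP^2.)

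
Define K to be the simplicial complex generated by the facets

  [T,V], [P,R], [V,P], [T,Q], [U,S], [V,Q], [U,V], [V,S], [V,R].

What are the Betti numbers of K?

b_0 = 1, b_1 = 3.

K has 7 vertices, 9 edges.
rank ∂_0 = 0, rank ∂_1 = 6 ⇒ b_0 = 7 − 0 − 6 = 1; all invariant factors of ∂_1 are 1 so no torsion. So H_0 ≅ Z.
rank ∂_1 = 6, rank ∂_2 = 0 ⇒ b_1 = 9 − 6 − 0 = 3. So H_1 ≅ Z^3.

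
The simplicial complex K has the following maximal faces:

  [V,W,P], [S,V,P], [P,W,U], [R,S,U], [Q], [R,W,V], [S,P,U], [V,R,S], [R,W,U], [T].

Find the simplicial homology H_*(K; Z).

We work with the vertex ordering P < Q < R < S < T < U < V < W. The simplices of K, each written with vertices in increasing order, are:

  0-simplices (8): P, Q, R, S, T, U, V, W
  1-simplices (12): PS, PU, PV, PW, RS, RU, RV, RW, SU, SV, UW, VW
  2-simplices (8): PSU, PSV, PUW, PVW, RSU, RSV, RUW, RVW

so the chain groups are C_0 ≅ Z^8, C_1 ≅ Z^12, C_2 ≅ Z^8.

∂_1: C_1 → C_0 maps an edge to its endpoints' difference, ∂[p,q] = q − p.
The 8×12 boundary matrix has rank 5 and Smith normal form diag(1,1,1,1,1).

The boundary map ∂_2: C_2 → C_1 acts by ∂[p,q,r] = [q,r] − [p,r] + [p,q]. For instance
  ∂RUW = UW − RW + RU,
  ∂RVW = VW − RW + RV.
The 12×8 boundary matrix has rank 7 and Smith normal form diag(1,1,1,1,1,1,1).

Reading off H_k = ker ∂_k / im ∂_{k+1}:

  H_0: rank C_0 − rank ∂_1 = 8 − 5 = 3, and the invariant factors of ∂_1 are all 1, so H_0 = Z^3.
  H_1: rank ker ∂_1 − rank ∂_2 = (12 − 5) − 7 = 0, and the invariant factors of ∂_2 are all 1, so H_1 = 0.
  H_2: rank ker ∂_2 − rank ∂_3 = (8 − 7) − 0 = 1, and there is no ∂_3, so H_2 = Z.

As a check, the Euler characteristic is 8 − 12 + 8 = 4, which agrees with 3 − 0 + 1 = 4.
(K is a triangulation of the disjoint union of a set of 2 points and the 2-sphere S^2.)

H_0 ≅ Z^3,  H_1 = 0,  H_2 ≅ Z.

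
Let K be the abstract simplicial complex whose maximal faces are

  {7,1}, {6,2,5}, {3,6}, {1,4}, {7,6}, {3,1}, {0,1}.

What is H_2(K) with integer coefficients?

We work with the vertex ordering 0 < 1 < 2 < 3 < 4 < 5 < 6 < 7. The simplices of K, each written with vertices in increasing order, are:

  0-simplices (8): [0], [1], [2], [3], [4], [5], [6], [7]
  1-simplices (9): [0,1], [1,3], [1,4], [1,7], [2,5], [2,6], [3,6], [5,6], [6,7]
  2-simplices (1): [2,5,6]

giving chain groups C_0 ≅ Z^8, C_1 ≅ Z^9, C_2 ≅ Z^1.

∂_1: C_1 → C_0 maps an edge to its endpoints' difference, ∂[p,q] = q − p.
This gives a 8×9 integer matrix of rank 7; reducing to Smith normal form yields diagonal entries (1,1,1,1,1,1,1).

Boundary ∂_2: C_2 → C_1 maps a triangle to the signed sum of its edges. For instance
  ∂[2,5,6] = [5,6] − [2,6] + [2,5].
The 9×1 boundary matrix has rank 1 and Smith normal form diag(1).

From H_k ≅ ker(∂_k) / im(∂_{k+1}) we obtain:

  H_2: rank ker ∂_2 − rank ∂_3 = (1 − 1) − 0 = 0, and there is no ∂_3, so H_2 ≅ 0.

H_2 ≅ 0.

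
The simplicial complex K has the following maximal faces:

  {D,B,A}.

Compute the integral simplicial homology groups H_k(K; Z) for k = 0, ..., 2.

We work with the vertex ordering A < B < D. The simplices of K, each written with vertices in increasing order, are:

  0-simplices (3): A, B, D
  1-simplices (3): AB, AD, BD
  2-simplices (1): ABD

giving chain groups C_0 ≅ Z^3, C_1 ≅ Z^3, C_2 ≅ Z^1.

Boundary ∂_1: C_1 → C_0 sends each edge [p,q] (with p < q) to q − p.
As a 3×3 matrix over Z this has rank 2, with invariant factors (1,1).

The boundary map ∂_2: C_2 → C_1 acts by ∂[p,q,r] = [q,r] − [p,r] + [p,q]. For instance
  ∂ABD = BD − AD + AB.
The 3×1 boundary matrix has rank 1 and Smith normal form diag(1).

Reading off H_k = ker ∂_k / im ∂_{k+1}:

  H_0: rank C_0 − rank ∂_1 = 3 − 2 = 1, and the invariant factors of ∂_1 are all 1, so H_0 = Z.
  H_1: rank ker ∂_1 − rank ∂_2 = (3 − 2) − 1 = 0, and the invariant factors of ∂_2 are all 1, so H_1 = 0.
  H_2: rank ker ∂_2 − rank ∂_3 = (1 − 1) − 0 = 0, and there is no ∂_3, so H_2 = 0.

H_0 = Z,  H_1 = 0,  H_2 = 0.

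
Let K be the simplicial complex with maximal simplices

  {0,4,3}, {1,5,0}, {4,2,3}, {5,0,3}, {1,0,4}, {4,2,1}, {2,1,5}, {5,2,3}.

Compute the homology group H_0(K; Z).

Take the total order 0 < 1 < 2 < 3 < 4 < 5 on the vertex set. Then K (dimension 2) consists of the simplices:

  0-simplices (6): [0], [1], [2], [3], [4], [5]
  1-simplices (12): [0,1], [0,3], [0,4], [0,5], [1,2], [1,4], [1,5], [2,3], [2,4], [2,5], [3,4], [3,5]
  2-simplices (8): [0,1,4], [0,1,5], [0,3,4], [0,3,5], [1,2,4], [1,2,5], [2,3,4], [2,3,5]

giving chain groups C_0 ≅ Z^6, C_1 ≅ Z^12, C_2 ≅ Z^8.

Boundary ∂_1: C_1 → C_0 maps an edge to its endpoints' difference, ∂[p,q] = q − p. For instance
  ∂[2,4] = [4] − [2].
This gives a 6×12 integer matrix of rank 5; reducing to Smith normal form yields diagonal entries (1,1,1,1,1).

∂_2: C_2 → C_1 acts by ∂[p,q,r] = [q,r] − [p,r] + [p,q]. For instance
  ∂[0,3,4] = [3,4] − [0,4] + [0,3],
  ∂[2,3,4] = [3,4] − [2,4] + [2,3].
The 12×8 boundary matrix has rank 7 and Smith normal form diag(1,1,1,1,1,1,1).

Reading off H_k = ker ∂_k / im ∂_{k+1}:

  H_0: rank C_0 − rank ∂_1 = 6 − 5 = 1, and the invariant factors of ∂_1 are all 1, so H_0 = Z.

H_0 ≅ Z.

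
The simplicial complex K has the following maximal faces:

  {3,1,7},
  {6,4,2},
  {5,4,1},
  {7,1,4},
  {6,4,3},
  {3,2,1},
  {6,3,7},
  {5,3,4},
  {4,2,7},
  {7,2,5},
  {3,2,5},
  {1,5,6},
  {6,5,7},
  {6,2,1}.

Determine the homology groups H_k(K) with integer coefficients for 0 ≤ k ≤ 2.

H_0 = Z,  H_1 = Z^2,  H_2 = Z.

We work with the vertex ordering 1 < 2 < 3 < 4 < 5 < 6 < 7. The simplices of K, each written with vertices in increasing order, are:

  0-simplices (7): [1], [2], [3], [4], [5], [6], [7]
  1-simplices (21): [1,2], [1,3], [1,4], [1,5], [1,6], [1,7], [2,3], [2,4], [2,5], [2,6], [2,7], [3,4], [3,5], [3,6], [3,7], [4,5], [4,6], [4,7], [5,6], [5,7], [6,7]
  2-simplices (14): [1,2,3], [1,2,6], [1,3,7], [1,4,5], [1,4,7], [1,5,6], [2,3,5], [2,4,6], [2,4,7], [2,5,7], [3,4,5], [3,4,6], [3,6,7], [5,6,7]

giving chain groups C_0 ≅ Z^7, C_1 ≅ Z^21, C_2 ≅ Z^14.

Boundary ∂_1: C_1 → C_0 is given by ∂[p,q] = [q] − [p]. For instance
  ∂[2,4] = [4] − [2].
The resulting 7×21 matrix has rank 6, and its Smith normal form has invariant factors (1,1,1,1,1,1).

∂_2: C_2 → C_1 sends each 2-simplex [p,q,r] to [q,r] − [p,r] + [p,q]. For instance
  ∂[1,5,6] = [5,6] − [1,6] + [1,5],
  ∂[1,2,3] = [2,3] − [1,3] + [1,2].
The resulting 21×14 matrix has rank 13, and its Smith normal form has invariant factors (1,1,1,1,1,1,1,1,1,1,1,1,1).

Now H_k = ker ∂_k / im ∂_{k+1}, so:

  H_0: rank C_0 − rank ∂_1 = 7 − 6 = 1, and the invariant factors of ∂_1 are all 1, so H_0 ≅ Z.
  H_1: rank ker ∂_1 − rank ∂_2 = (21 − 6) − 13 = 2, and the invariant factors of ∂_2 are all 1, so H_1 ≅ Z^2.
  H_2: rank ker ∂_2 − rank ∂_3 = (14 − 13) − 0 = 1, and there is no ∂_3, so H_2 ≅ Z.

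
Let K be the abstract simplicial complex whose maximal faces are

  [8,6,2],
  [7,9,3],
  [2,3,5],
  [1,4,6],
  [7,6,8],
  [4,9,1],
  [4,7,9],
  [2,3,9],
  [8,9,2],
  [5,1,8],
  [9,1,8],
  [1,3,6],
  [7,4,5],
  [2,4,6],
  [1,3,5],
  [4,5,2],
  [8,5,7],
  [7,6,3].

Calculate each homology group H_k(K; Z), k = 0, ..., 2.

Order the vertices as 1 < 2 < 3 < 4 < 5 < 6 < 7 < 8 < 9. Listing each simplex with vertices in this order, K has dimension 2 with simplices:

  0-simplices (9): [1], [2], [3], [4], [5], [6], [7], [8], [9]
  1-simplices (27): (27 of them)
  2-simplices (18): [1,3,5], [1,3,6], [1,4,6], [1,4,9], [1,5,8], [1,8,9], [2,3,5], [2,3,9], [2,4,5], [2,4,6], [2,6,8], [2,8,9], [3,6,7], [3,7,9], [4,5,7], [4,7,9], [5,7,8], [6,7,8]

giving chain groups C_0 ≅ Z^9, C_1 ≅ Z^27, C_2 ≅ Z^18.

The boundary map ∂_1: C_1 → C_0 is given by ∂[p,q] = [q] − [p]. For instance
  ∂[1,9] = [9] − [1].
As a 9×27 matrix over Z this has rank 8, with invariant factors (1,1,1,1,1,1,1,1).

The boundary map ∂_2: C_2 → C_1 acts by ∂[p,q,r] = [q,r] − [p,r] + [p,q]. For instance
  ∂[2,3,9] = [3,9] − [2,9] + [2,3],
  ∂[2,4,6] = [4,6] − [2,6] + [2,4].
As a 27×18 matrix over Z this has rank 17, with invariant factors (1,1,1,1,1,1,1,1,1,1,1,1,1,1,1,1,1).

From H_k ≅ ker(∂_k) / im(∂_{k+1}) we obtain:

  H_0: rank C_0 − rank ∂_1 = 9 − 8 = 1, and the invariant factors of ∂_1 are all 1, so H_0 ≅ Z.
  H_1: rank ker ∂_1 − rank ∂_2 = (27 − 8) − 17 = 2, and the invariant factors of ∂_2 are all 1, so H_1 ≅ Z^2.
  H_2: rank ker ∂_2 − rank ∂_3 = (18 − 17) − 0 = 1, and there is no ∂_3, so H_2 ≅ Z.

H_0 ≅ Z,  H_1 ≅ Z^2,  H_2 ≅ Z.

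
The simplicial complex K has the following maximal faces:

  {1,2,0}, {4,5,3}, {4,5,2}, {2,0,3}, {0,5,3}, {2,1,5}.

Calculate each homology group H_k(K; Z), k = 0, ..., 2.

Take the total order 0 < 1 < 2 < 3 < 4 < 5 on the vertex set. Then K (dimension 2) consists of the simplices:

  0-simplices (6): [0], [1], [2], [3], [4], [5]
  1-simplices (12): [0,1], [0,2], [0,3], [0,5], [1,2], [1,5], [2,3], [2,4], [2,5], [3,4], [3,5], [4,5]
  2-simplices (6): [0,1,2], [0,2,3], [0,3,5], [1,2,5], [2,4,5], [3,4,5]

Hence C_0 ≅ Z^6, C_1 ≅ Z^12, C_2 ≅ Z^6.

∂_1: C_1 → C_0 maps an edge to its endpoints' difference, ∂[p,q] = q − p.
The 6×12 boundary matrix has rank 5 and Smith normal form diag(1,1,1,1,1).

The boundary map ∂_2: C_2 → C_1 maps a triangle to the signed sum of its edges. For instance
  ∂[0,1,2] = [1,2] − [0,2] + [0,1],
  ∂[1,2,5] = [2,5] − [1,5] + [1,2].
The 12×6 boundary matrix has rank 6 and Smith normal form diag(1,1,1,1,1,1).

From H_k ≅ ker(∂_k) / im(∂_{k+1}) we obtain:

  H_0: rank C_0 − rank ∂_1 = 6 − 5 = 1, and the invariant factors of ∂_1 are all 1, so H_0 ≅ Z.
  H_1: rank ker ∂_1 − rank ∂_2 = (12 − 5) − 6 = 1, and the invariant factors of ∂_2 are all 1, so H_1 ≅ Z.
  H_2: rank ker ∂_2 − rank ∂_3 = (6 − 6) − 0 = 0, and there is no ∂_3, so H_2 ≅ 0.

As a check, the Euler characteristic is 6 − 12 + 6 = 0, which agrees with 1 − 1 + 0 = 0.

H_0 = Z,  H_1 = Z,  H_2 = 0.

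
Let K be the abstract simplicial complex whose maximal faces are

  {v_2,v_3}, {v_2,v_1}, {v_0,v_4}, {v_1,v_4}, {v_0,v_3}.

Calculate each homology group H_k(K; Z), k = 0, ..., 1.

Fix the vertex order v_0 < v_1 < v_2 < v_3 < v_4 and write every simplex with vertices in increasing order. Then dim K = 1 and the simplices of K are:

  0-simplices (5): [v_0], [v_1], [v_2], [v_3], [v_4]
  1-simplices (5): [v_0,v_3], [v_0,v_4], [v_1,v_2], [v_1,v_4], [v_2,v_3]

Hence C_0 ≅ Z^5, C_1 ≅ Z^5.

∂_1: C_1 → C_0 maps an edge to its endpoints' difference, ∂[p,q] = q − p. For instance
  ∂[v_1,v_2] = [v_2] − [v_1].
This gives a 5×5 integer matrix of rank 4; reducing to Smith normal form yields diagonal entries (1,1,1,1).

Now H_k = ker ∂_k / im ∂_{k+1}, so:

  H_0: rank C_0 − rank ∂_1 = 5 − 4 = 1, and the invariant factors of ∂_1 are all 1, so H_0 = Z.
  H_1: rank ker ∂_1 − rank ∂_2 = (5 − 4) − 0 = 1, and there is no ∂_2, so H_1 = Z.

As a check, the Euler characteristic is 5 − 5 = 0, which agrees with 1 − 1 = 0.

H_0 ≅ Z,  H_1 ≅ Z.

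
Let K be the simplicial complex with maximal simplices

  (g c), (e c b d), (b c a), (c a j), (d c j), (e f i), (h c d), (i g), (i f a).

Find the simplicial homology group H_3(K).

H_3 ≅ 0.

We work with the vertex ordering a < b < c < d < e < f < g < h < i < j. The simplices of K, each written with vertices in increasing order, are:

  0-simplices (10): a, b, c, d, e, f, g, h, i, j
  1-simplices (20): ab, ac, af, ai, aj, bc, bd, be, cd, ce, cg, ch, cj, de, dh, dj, ef, ei, fi, gi
  2-simplices (10): abc, acj, afi, bcd, bce, bde, cde, cdh, cdj, efi
  3-simplices (1): bcde

giving chain groups C_0 ≅ Z^10, C_1 ≅ Z^20, C_2 ≅ Z^10, C_3 ≅ Z^1.

The boundary map ∂_1: C_1 → C_0 maps an edge to its endpoints' difference, ∂[p,q] = q − p. For instance
  ∂cg = g − c.
This gives a 10×20 integer matrix of rank 9; reducing to Smith normal form yields diagonal entries (1,1,1,1,1,1,1,1,1).

The boundary map ∂_2: C_2 → C_1 sends each 2-simplex [p,q,r] to [q,r] − [p,r] + [p,q]. For instance
  ∂cdj = dj − cj + cd,
  ∂abc = bc − ac + ab.
This gives a 20×10 integer matrix of rank 9; reducing to Smith normal form yields diagonal entries (1,1,1,1,1,1,1,1,1).

∂_3: C_3 → C_2 sends each 3-simplex σ to the alternating sum Σ_i (−1)^i (σ with its i-th vertex removed). For instance
  ∂bcde = cde − bde + bce − bcd.
The 10×1 boundary matrix has rank 1 and Smith normal form diag(1).

Reading off H_k = ker ∂_k / im ∂_{k+1}:

  H_3: rank ker ∂_3 − rank ∂_4 = (1 − 1) − 0 = 0, and there is no ∂_4, so H_3 = 0.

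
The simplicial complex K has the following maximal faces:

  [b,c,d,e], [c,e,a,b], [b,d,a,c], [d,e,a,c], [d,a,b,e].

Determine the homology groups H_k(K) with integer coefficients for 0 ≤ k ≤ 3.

H_0 = Z,  H_1 = 0,  H_2 = 0,  H_3 = Z.

We work with the vertex ordering a < b < c < d < e. The simplices of K, each written with vertices in increasing order, are:

  0-simplices (5): a, b, c, d, e
  1-simplices (10): ab, ac, ad, ae, bc, bd, be, cd, ce, de
  2-simplices (10): abc, abd, abe, acd, ace, ade, bcd, bce, bde, cde
  3-simplices (5): abcd, abce, abde, acde, bcde

so the chain groups are C_0 ≅ Z^5, C_1 ≅ Z^10, C_2 ≅ Z^10, C_3 ≅ Z^5.

The boundary map ∂_1: C_1 → C_0 sends each edge [p,q] (with p < q) to q − p.
As a 5×10 matrix over Z this has rank 4, with invariant factors (1,1,1,1).

∂_2: C_2 → C_1 acts by ∂[p,q,r] = [q,r] − [p,r] + [p,q]. For instance
  ∂abd = bd − ad + ab,
  ∂bce = ce − be + bc.
This gives a 10×10 integer matrix of rank 6; reducing to Smith normal form yields diagonal entries (1,1,1,1,1,1).

∂_3: C_3 → C_2 sends each 3-simplex σ to the alternating sum Σ_i (−1)^i (σ with its i-th vertex removed). For instance
  ∂abde = bde − ade + abe − abd,
  ∂acde = cde − ade + ace − acd.
This gives a 10×5 integer matrix of rank 4; reducing to Smith normal form yields diagonal entries (1,1,1,1).

Computing H_k = (kernel of ∂_k) / (image of ∂_{k+1}):

  H_0: rank C_0 − rank ∂_1 = 5 − 4 = 1, and the invariant factors of ∂_1 are all 1, so H_0 ≅ Z.
  H_1: rank ker ∂_1 − rank ∂_2 = (10 − 4) − 6 = 0, and the invariant factors of ∂_2 are all 1, so H_1 ≅ 0.
  H_2: rank ker ∂_2 − rank ∂_3 = (10 − 6) − 4 = 0, and the invariant factors of ∂_3 are all 1, so H_2 ≅ 0.
  H_3: rank ker ∂_3 − rank ∂_4 = (5 − 4) − 0 = 1, and there is no ∂_4, so H_3 ≅ Z.

(K is a triangulation of the 3-sphere S^3.)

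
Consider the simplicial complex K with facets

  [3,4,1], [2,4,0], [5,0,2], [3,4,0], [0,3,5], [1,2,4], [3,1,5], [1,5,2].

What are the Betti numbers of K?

Order the vertices as 0 < 1 < 2 < 3 < 4 < 5. Listing each simplex with vertices in this order, K has dimension 2 with simplices:

  0-simplices (6): [0], [1], [2], [3], [4], [5]
  1-simplices (12): [0,2], [0,3], [0,4], [0,5], [1,2], [1,3], [1,4], [1,5], [2,4], [2,5], [3,4], [3,5]
  2-simplices (8): [0,2,4], [0,2,5], [0,3,4], [0,3,5], [1,2,4], [1,2,5], [1,3,4], [1,3,5]

so the chain groups are C_0 ≅ Z^6, C_1 ≅ Z^12, C_2 ≅ Z^8.

The boundary map ∂_1: C_1 → C_0 maps an edge to its endpoints' difference, ∂[p,q] = q − p. For instance
  ∂[1,2] = [2] − [1].
The 6×12 boundary matrix has rank 5 and Smith normal form diag(1,1,1,1,1).

∂_2: C_2 → C_1 maps a triangle to the signed sum of its edges. For instance
  ∂[0,3,5] = [3,5] − [0,5] + [0,3],
  ∂[1,2,4] = [2,4] − [1,4] + [1,2].
This gives a 12×8 integer matrix of rank 7; reducing to Smith normal form yields diagonal entries (1,1,1,1,1,1,1).

Reading off H_k = ker ∂_k / im ∂_{k+1}:

  H_0: rank C_0 − rank ∂_1 = 6 − 5 = 1, and the invariant factors of ∂_1 are all 1, so H_0 = Z.
  H_1: rank ker ∂_1 − rank ∂_2 = (12 − 5) − 7 = 0, and the invariant factors of ∂_2 are all 1, so H_1 = 0.
  H_2: rank ker ∂_2 − rank ∂_3 = (8 − 7) − 0 = 1, and there is no ∂_3, so H_2 = Z.

Hence the Betti numbers are b_0 = 1, b_1 = 0, b_2 = 1.

b_0 = 1, b_1 = 0, b_2 = 1.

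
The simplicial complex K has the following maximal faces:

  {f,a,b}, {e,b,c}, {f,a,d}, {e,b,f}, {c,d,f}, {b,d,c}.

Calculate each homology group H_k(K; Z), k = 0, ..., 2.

H_0 = Z,  H_1 = Z,  H_2 = 0.

We work with the vertex ordering a < b < c < d < e < f. The simplices of K, each written with vertices in increasing order, are:

  0-simplices (6): a, b, c, d, e, f
  1-simplices (12): ab, ad, af, bc, bd, be, bf, cd, ce, cf, df, ef
  2-simplices (6): abf, adf, bcd, bce, bef, cdf

Hence C_0 ≅ Z^6, C_1 ≅ Z^12, C_2 ≅ Z^6.

∂_1: C_1 → C_0 is given by ∂[p,q] = [q] − [p]. For instance
  ∂ab = b − a.
The 6×12 boundary matrix has rank 5 and Smith normal form diag(1,1,1,1,1).

Boundary ∂_2: C_2 → C_1 sends each 2-simplex [p,q,r] to [q,r] − [p,r] + [p,q]. For instance
  ∂bef = ef − bf + be,
  ∂adf = df − af + ad.
The resulting 12×6 matrix has rank 6, and its Smith normal form has invariant factors (1,1,1,1,1,1).

Computing H_k = (kernel of ∂_k) / (image of ∂_{k+1}):

  H_0: rank C_0 − rank ∂_1 = 6 − 5 = 1, and the invariant factors of ∂_1 are all 1, so H_0 ≅ Z.
  H_1: rank ker ∂_1 − rank ∂_2 = (12 − 5) − 6 = 1, and the invariant factors of ∂_2 are all 1, so H_1 ≅ Z.
  H_2: rank ker ∂_2 − rank ∂_3 = (6 − 6) − 0 = 0, and there is no ∂_3, so H_2 ≅ 0.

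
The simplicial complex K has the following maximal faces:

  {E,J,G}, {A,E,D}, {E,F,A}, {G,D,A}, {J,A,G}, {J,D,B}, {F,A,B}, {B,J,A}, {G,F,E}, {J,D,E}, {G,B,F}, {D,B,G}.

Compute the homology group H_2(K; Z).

H_2 ≅ 0.

K has 7 vertices, 18 edges, 12 triangles.
rank ∂_2 = 12, rank ∂_3 = 0 ⇒ b_2 = 12 − 12 − 0 = 0. So H_2 ≅ 0.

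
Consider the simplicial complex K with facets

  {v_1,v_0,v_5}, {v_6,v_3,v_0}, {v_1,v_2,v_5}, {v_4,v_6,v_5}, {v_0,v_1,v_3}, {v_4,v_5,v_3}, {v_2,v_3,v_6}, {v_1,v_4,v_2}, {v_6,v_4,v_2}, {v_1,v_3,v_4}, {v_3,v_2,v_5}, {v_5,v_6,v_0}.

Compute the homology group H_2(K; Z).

H_2 = 0.

Order the vertices as v_0 < v_1 < v_2 < v_3 < v_4 < v_5 < v_6. Listing each simplex with vertices in this order, K has dimension 2 with simplices:

  0-simplices (7): [v_0], [v_1], [v_2], [v_3], [v_4], [v_5], [v_6]
  1-simplices (18): (18 of them)
  2-simplices (12): (12 of them)

giving chain groups C_0 ≅ Z^7, C_1 ≅ Z^18, C_2 ≅ Z^12.

Boundary ∂_1: C_1 → C_0 sends each edge [p,q] (with p < q) to q − p. For instance
  ∂[v_2,v_4] = [v_4] − [v_2].
The 7×18 boundary matrix has rank 6 and Smith normal form diag(1,1,1,1,1,1).

Boundary ∂_2: C_2 → C_1 acts by ∂[p,q,r] = [q,r] − [p,r] + [p,q]. For instance
  ∂[v_1,v_3,v_4] = [v_3,v_4] − [v_1,v_4] + [v_1,v_3],
  ∂[v_4,v_5,v_6] = [v_5,v_6] − [v_4,v_6] + [v_4,v_5].
This gives a 18×12 integer matrix of rank 12; reducing to Smith normal form yields diagonal entries (1,1,1,1,1,1,1,1,1,1,1,2).

Computing H_k = (kernel of ∂_k) / (image of ∂_{k+1}):

  H_2: rank ker ∂_2 − rank ∂_3 = (12 − 12) − 0 = 0, and there is no ∂_3, so H_2 = 0.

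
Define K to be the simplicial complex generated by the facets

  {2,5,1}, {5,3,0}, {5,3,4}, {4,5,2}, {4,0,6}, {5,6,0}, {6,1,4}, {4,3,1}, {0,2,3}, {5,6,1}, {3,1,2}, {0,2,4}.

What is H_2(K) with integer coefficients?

K has 7 vertices, 18 edges, 12 triangles.
rank ∂_2 = 12, rank ∂_3 = 0 ⇒ b_2 = 12 − 12 − 0 = 0. So H_2 = 0.

H_2 ≅ 0.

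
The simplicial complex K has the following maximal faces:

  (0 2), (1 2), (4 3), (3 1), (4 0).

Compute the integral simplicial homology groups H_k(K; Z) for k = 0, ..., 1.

H_0 ≅ Z,  H_1 ≅ Z.

We work with the vertex ordering 0 < 1 < 2 < 3 < 4. The simplices of K, each written with vertices in increasing order, are:

  0-simplices (5): [0], [1], [2], [3], [4]
  1-simplices (5): [0,2], [0,4], [1,2], [1,3], [3,4]

Hence C_0 ≅ Z^5, C_1 ≅ Z^5.

Boundary ∂_1: C_1 → C_0 sends each edge [p,q] (with p < q) to q − p. For instance
  ∂[1,2] = [2] − [1].
This gives a 5×5 integer matrix of rank 4; reducing to Smith normal form yields diagonal entries (1,1,1,1).

Reading off H_k = ker ∂_k / im ∂_{k+1}:

  H_0: rank C_0 − rank ∂_1 = 5 − 4 = 1, and the invariant factors of ∂_1 are all 1, so H_0 ≅ Z.
  H_1: rank ker ∂_1 − rank ∂_2 = (5 − 4) − 0 = 1, and there is no ∂_2, so H_1 ≅ Z.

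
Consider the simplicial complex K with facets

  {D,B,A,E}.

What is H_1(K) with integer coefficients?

K has 4 vertices, 6 edges, 4 triangles, 1 3-simplex.
rank ∂_1 = 3, rank ∂_2 = 3 ⇒ b_1 = 6 − 3 − 3 = 0; all invariant factors of ∂_2 are 1 so no torsion. So H_1 = 0.

H_1 ≅ 0.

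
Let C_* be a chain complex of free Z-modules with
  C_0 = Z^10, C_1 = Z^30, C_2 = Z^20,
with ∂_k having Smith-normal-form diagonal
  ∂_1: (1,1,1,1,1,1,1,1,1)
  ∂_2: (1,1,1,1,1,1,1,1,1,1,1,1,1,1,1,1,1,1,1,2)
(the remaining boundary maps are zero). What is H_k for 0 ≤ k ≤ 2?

H_0 = Z,  H_1 = Z ⊕ Z/2Z,  H_2 = 0.

H_0: b_0 = 10 − 0 − 9 = 1; torsion from ∂_1 factors > 1: none. So H_0 = Z.
H_1: b_1 = 30 − 9 − 20 = 1; torsion from ∂_2 factors > 1: [2]. So H_1 = Z ⊕ Z/2Z.
H_2: b_2 = 20 − 20 − 0 = 0; torsion from ∂_3 factors > 1: none. So H_2 = 0.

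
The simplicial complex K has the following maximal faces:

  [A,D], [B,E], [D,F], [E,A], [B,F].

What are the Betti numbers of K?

Fix the vertex order A < B < D < E < F and write every simplex with vertices in increasing order. Then dim K = 1 and the simplices of K are:

  0-simplices (5): A, B, D, E, F
  1-simplices (5): AD, AE, BE, BF, DF

Hence C_0 ≅ Z^5, C_1 ≅ Z^5.

∂_1: C_1 → C_0 is given by ∂[p,q] = [q] − [p]. For instance
  ∂BF = F − B.
As a 5×5 matrix over Z this has rank 4, with invariant factors (1,1,1,1).

Computing H_k = (kernel of ∂_k) / (image of ∂_{k+1}):

  H_0: rank C_0 − rank ∂_1 = 5 − 4 = 1, and the invariant factors of ∂_1 are all 1, so H_0 ≅ Z.
  H_1: rank ker ∂_1 − rank ∂_2 = (5 − 4) − 0 = 1, and there is no ∂_2, so H_1 ≅ Z.

Hence the Betti numbers are b_0 = 1, b_1 = 1.

b_0 = 1, b_1 = 1.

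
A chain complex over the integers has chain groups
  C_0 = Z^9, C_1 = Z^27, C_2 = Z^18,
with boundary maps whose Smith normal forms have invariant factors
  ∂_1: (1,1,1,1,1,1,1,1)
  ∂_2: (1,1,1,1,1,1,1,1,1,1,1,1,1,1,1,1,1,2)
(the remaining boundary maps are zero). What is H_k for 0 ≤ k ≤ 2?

H_0: b_0 = 9 − 0 − 8 = 1; torsion from ∂_1 factors > 1: none. So H_0 ≅ Z.
H_1: b_1 = 27 − 8 − 18 = 1; torsion from ∂_2 factors > 1: [2]. So H_1 ≅ Z ⊕ Z/2.
H_2: b_2 = 18 − 18 − 0 = 0; torsion from ∂_3 factors > 1: none. So H_2 ≅ 0.

H_0 ≅ Z,  H_1 ≅ Z ⊕ Z/2,  H_2 = 0.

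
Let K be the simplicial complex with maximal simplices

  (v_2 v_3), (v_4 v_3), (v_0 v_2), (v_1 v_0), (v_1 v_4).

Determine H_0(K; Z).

Fix the vertex order v_0 < v_1 < v_2 < v_3 < v_4 and write every simplex with vertices in increasing order. Then dim K = 1 and the simplices of K are:

  0-simplices (5): [v_0], [v_1], [v_2], [v_3], [v_4]
  1-simplices (5): [v_0,v_1], [v_0,v_2], [v_1,v_4], [v_2,v_3], [v_3,v_4]

Hence C_0 ≅ Z^5, C_1 ≅ Z^5.

∂_1: C_1 → C_0 maps an edge to its endpoints' difference, ∂[p,q] = q − p. For instance
  ∂[v_0,v_2] = [v_2] − [v_0].
The 5×5 boundary matrix has rank 4 and Smith normal form diag(1,1,1,1).

Computing H_k = (kernel of ∂_k) / (image of ∂_{k+1}):

  H_0: rank C_0 − rank ∂_1 = 5 − 4 = 1, and the invariant factors of ∂_1 are all 1, so H_0 = Z.

H_0 = Z.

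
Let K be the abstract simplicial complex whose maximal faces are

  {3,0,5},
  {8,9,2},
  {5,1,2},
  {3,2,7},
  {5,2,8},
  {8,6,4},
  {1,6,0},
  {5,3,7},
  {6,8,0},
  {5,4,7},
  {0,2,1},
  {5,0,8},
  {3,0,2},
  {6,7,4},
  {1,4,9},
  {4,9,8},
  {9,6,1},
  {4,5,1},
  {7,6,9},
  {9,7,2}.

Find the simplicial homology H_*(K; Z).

We work with the vertex ordering 0 < 1 < 2 < 3 < 4 < 5 < 6 < 7 < 8 < 9. The simplices of K, each written with vertices in increasing order, are:

  0-simplices (10): [0], [1], [2], [3], [4], [5], [6], [7], [8], [9]
  1-simplices (30): (30 of them)
  2-simplices (20): (20 of them)

giving chain groups C_0 ≅ Z^10, C_1 ≅ Z^30, C_2 ≅ Z^20.

The boundary map ∂_1: C_1 → C_0 maps an edge to its endpoints' difference, ∂[p,q] = q − p. For instance
  ∂[2,7] = [7] − [2].
This gives a 10×30 integer matrix of rank 9; reducing to Smith normal form yields diagonal entries (1,1,1,1,1,1,1,1,1).

Boundary ∂_2: C_2 → C_1 acts by ∂[p,q,r] = [q,r] − [p,r] + [p,q]. For instance
  ∂[4,6,7] = [6,7] − [4,7] + [4,6],
  ∂[2,8,9] = [8,9] − [2,9] + [2,8].
As a 30×20 matrix over Z this has rank 20, with invariant factors (1,1,1,1,1,1,1,1,1,1,1,1,1,1,1,1,1,1,1,2).

Reading off H_k = ker ∂_k / im ∂_{k+1}:

  H_0: rank C_0 − rank ∂_1 = 10 − 9 = 1, and the invariant factors of ∂_1 are all 1, so H_0 = Z.
  H_1: rank ker ∂_1 − rank ∂_2 = (30 − 9) − 20 = 1, and ∂_2 has invariant factor 2 > 1, so H_1 = Z ⊕ Z/2.
  H_2: rank ker ∂_2 − rank ∂_3 = (20 − 20) − 0 = 0, and there is no ∂_3, so H_2 = 0.

H_0 ≅ Z,  H_1 ≅ Z ⊕ Z/2,  H_2 = 0.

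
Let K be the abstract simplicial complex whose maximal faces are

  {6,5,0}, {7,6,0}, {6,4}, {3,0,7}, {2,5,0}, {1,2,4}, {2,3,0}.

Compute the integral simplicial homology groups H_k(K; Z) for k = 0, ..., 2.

Order the vertices as 0 < 1 < 2 < 3 < 4 < 5 < 6 < 7. Listing each simplex with vertices in this order, K has dimension 2 with simplices:

  0-simplices (8): [0], [1], [2], [3], [4], [5], [6], [7]
  1-simplices (14): [0,2], [0,3], [0,5], [0,6], [0,7], [1,2], [1,4], [2,3], [2,4], [2,5], [3,7], [4,6], [5,6], [6,7]
  2-simplices (6): [0,2,3], [0,2,5], [0,3,7], [0,5,6], [0,6,7], [1,2,4]

so the chain groups are C_0 ≅ Z^8, C_1 ≅ Z^14, C_2 ≅ Z^6.

The boundary map ∂_1: C_1 → C_0 is given by ∂[p,q] = [q] − [p].
The resulting 8×14 matrix has rank 7, and its Smith normal form has invariant factors (1,1,1,1,1,1,1).

Boundary ∂_2: C_2 → C_1 acts by ∂[p,q,r] = [q,r] − [p,r] + [p,q]. For instance
  ∂[1,2,4] = [2,4] − [1,4] + [1,2],
  ∂[0,3,7] = [3,7] − [0,7] + [0,3].
The resulting 14×6 matrix has rank 6, and its Smith normal form has invariant factors (1,1,1,1,1,1).

From H_k ≅ ker(∂_k) / im(∂_{k+1}) we obtain:

  H_0: rank C_0 − rank ∂_1 = 8 − 7 = 1, and the invariant factors of ∂_1 are all 1, so H_0 ≅ Z.
  H_1: rank ker ∂_1 − rank ∂_2 = (14 − 7) − 6 = 1, and the invariant factors of ∂_2 are all 1, so H_1 ≅ Z.
  H_2: rank ker ∂_2 − rank ∂_3 = (6 − 6) − 0 = 0, and there is no ∂_3, so H_2 ≅ 0.

As a check, the Euler characteristic is 8 − 14 + 6 = 0, which agrees with 1 − 1 + 0 = 0.

H_0 = Z,  H_1 = Z,  H_2 = 0.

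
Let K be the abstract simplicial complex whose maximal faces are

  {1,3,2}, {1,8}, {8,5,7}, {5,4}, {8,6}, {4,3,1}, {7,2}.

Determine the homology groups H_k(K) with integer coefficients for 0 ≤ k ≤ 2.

H_0 ≅ Z,  H_1 ≅ Z^2,  H_2 = 0.

Take the total order 1 < 2 < 3 < 4 < 5 < 6 < 7 < 8 on the vertex set. Then K (dimension 2) consists of the simplices:

  0-simplices (8): [1], [2], [3], [4], [5], [6], [7], [8]
  1-simplices (12): [1,2], [1,3], [1,4], [1,8], [2,3], [2,7], [3,4], [4,5], [5,7], [5,8], [6,8], [7,8]
  2-simplices (3): [1,2,3], [1,3,4], [5,7,8]

so the chain groups are C_0 ≅ Z^8, C_1 ≅ Z^12, C_2 ≅ Z^3.

∂_1: C_1 → C_0 sends each edge [p,q] (with p < q) to q − p. For instance
  ∂[6,8] = [8] − [6].
As a 8×12 matrix over Z this has rank 7, with invariant factors (1,1,1,1,1,1,1).

∂_2: C_2 → C_1 acts by ∂[p,q,r] = [q,r] − [p,r] + [p,q]. For instance
  ∂[5,7,8] = [7,8] − [5,8] + [5,7],
  ∂[1,3,4] = [3,4] − [1,4] + [1,3].
The 12×3 boundary matrix has rank 3 and Smith normal form diag(1,1,1).

Reading off H_k = ker ∂_k / im ∂_{k+1}:

  H_0: rank C_0 − rank ∂_1 = 8 − 7 = 1, and the invariant factors of ∂_1 are all 1, so H_0 ≅ Z.
  H_1: rank ker ∂_1 − rank ∂_2 = (12 − 7) − 3 = 2, and the invariant factors of ∂_2 are all 1, so H_1 ≅ Z^2.
  H_2: rank ker ∂_2 − rank ∂_3 = (3 − 3) − 0 = 0, and there is no ∂_3, so H_2 ≅ 0.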